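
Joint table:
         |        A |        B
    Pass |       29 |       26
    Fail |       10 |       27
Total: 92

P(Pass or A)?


P(Pass∨A) = P(Pass) + P(A) - P(Pass∧A)
= (55 + 39 - 29)/92 = 65/92

P = 65/92 ≈ 70.65%


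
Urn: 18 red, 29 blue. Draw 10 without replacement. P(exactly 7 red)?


Hypergeometric: C(18,7)×C(29,3)/C(47,10)
= 31824×3654/5178066751 = 8944992/398312827

P(X=7) = 8944992/398312827 ≈ 2.25%


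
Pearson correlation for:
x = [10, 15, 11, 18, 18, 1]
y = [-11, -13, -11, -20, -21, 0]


n=6, Σx=73, Σy=-76, Σxy=-1164, Σx²=1095, Σy²=1252
r = (6×(-1164) - 73×(-76))/√((6×1095 - 73²)(6×1252 - (-76)²))
= -1436/√(1241×1736) = -1436/√2154376 ≈ -1436/1467.7793 ≈ -0.9783

r ≈ -0.9783


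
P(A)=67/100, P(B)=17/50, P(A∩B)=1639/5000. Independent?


P(A)×P(B) = 1139/5000
P(A∩B) = 1639/5000
Not equal → NOT independent

No, not independent


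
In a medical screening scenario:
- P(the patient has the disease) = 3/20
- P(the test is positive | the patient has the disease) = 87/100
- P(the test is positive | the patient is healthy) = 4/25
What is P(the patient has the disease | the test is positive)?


Using Bayes' theorem:
P(A|B) = P(B|A)·P(A) / P(B)

P(the test is positive) = 87/100 × 3/20 + 4/25 × 17/20
= 261/2000 + 17/125 = 533/2000

P(the patient has the disease|the test is positive) = (261/2000) / (533/2000) = 261/533

P(the patient has the disease|the test is positive) = 261/533 ≈ 48.97%


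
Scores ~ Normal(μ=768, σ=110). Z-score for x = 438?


z = (x - μ)/σ = (438 - 768)/110 = -3.0

z = -3.0


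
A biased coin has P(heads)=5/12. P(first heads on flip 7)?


Geometric: P(X=7) = (1-p)^(k-1)×p = (7/12)^6×5/12 = 588245/35831808

P(X=7) = 588245/35831808 ≈ 1.64%


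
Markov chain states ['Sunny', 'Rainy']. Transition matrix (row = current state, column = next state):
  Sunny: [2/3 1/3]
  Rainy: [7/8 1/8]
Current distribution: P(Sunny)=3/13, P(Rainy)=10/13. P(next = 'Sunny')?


P(next=Sunny) = Σᵢ P(now=i)×P(i→Sunny)
= 3/13×2/3 + 10/13×7/8
= 2/13 + 35/52 = 43/52

P = 43/52 ≈ 0.8269


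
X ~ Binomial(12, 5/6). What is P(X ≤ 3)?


P(X ≤ 3) = Σ P(X=i) for i=0..3
P(X=0) = 1/2176782336
P(X=1) = 5/181398528
P(X=2) = 275/362797056
P(X=3) = 6875/544195584
Sum = 9737/725594112

P(X ≤ 3) = 9737/725594112 ≈ 0.00%


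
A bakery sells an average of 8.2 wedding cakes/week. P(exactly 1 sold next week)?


Poisson(λ=8.2): P(X=1) = e^(-λ)×λ^k/k!
= e^(-8.2) × 8.2^1 / 1!
≈ 0.00027465357 × 8.2 / 1 ≈ 0.002252

P(X=1) ≈ 0.002252 ≈ 0.23%


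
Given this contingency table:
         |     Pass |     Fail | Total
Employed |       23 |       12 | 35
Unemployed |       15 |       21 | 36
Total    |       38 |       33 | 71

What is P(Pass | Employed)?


P(Pass | Employed) = 23/(23+12) = 23/35

P(Pass|Employed) = 23/35 ≈ 65.71%


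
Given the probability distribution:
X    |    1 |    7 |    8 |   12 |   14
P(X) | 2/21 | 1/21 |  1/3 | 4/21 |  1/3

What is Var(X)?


E[X] = 211/21
E[X²] = 2447/21
Var(X) = E[X²] - (E[X])² = 2447/21 - 44521/441 = 6866/441

Var(X) = 6866/441 ≈ 15.5692


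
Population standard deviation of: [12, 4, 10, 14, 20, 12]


Mean = 72/6 = 12
  (12-12)²=0
  (4-12)²=64
  (10-12)²=4
  (14-12)²=4
  (20-12)²=64
  (12-12)²=0
Σ(x-μ)² = 136
σ² = 136/6 = 68/3

σ = √(68/3) ≈ 4.7610


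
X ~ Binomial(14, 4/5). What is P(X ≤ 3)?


P(X ≤ 3) = Σ P(X=i) for i=0..3
P(X=0) = 1/6103515625
P(X=1) = 56/6103515625
P(X=2) = 1456/6103515625
P(X=3) = 23296/6103515625
Sum = 24809/6103515625

P(X ≤ 3) = 24809/6103515625 ≈ 0.00%


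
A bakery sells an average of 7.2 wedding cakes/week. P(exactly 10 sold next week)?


Poisson(λ=7.2): P(X=10) = e^(-λ)×λ^k/k!
= e^(-7.2) × 7.2^10 / 10!
≈ 0.0007465858084 × 374390624.262 / 3628800 ≈ 0.077027

P(X=10) ≈ 0.077027 ≈ 7.70%


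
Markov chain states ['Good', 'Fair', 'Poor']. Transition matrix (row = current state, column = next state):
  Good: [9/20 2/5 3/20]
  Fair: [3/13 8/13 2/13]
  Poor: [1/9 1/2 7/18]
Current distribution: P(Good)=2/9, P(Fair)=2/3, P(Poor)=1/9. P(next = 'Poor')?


P(next=Poor) = Σᵢ P(now=i)×P(i→Poor)
= 2/9×3/20 + 2/3×2/13 + 1/9×7/18
= 1/30 + 4/39 + 7/162 = 943/5265

P = 943/5265 ≈ 0.1791


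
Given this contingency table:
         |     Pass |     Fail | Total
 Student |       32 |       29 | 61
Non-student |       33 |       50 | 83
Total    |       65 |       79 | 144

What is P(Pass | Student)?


P(Pass | Student) = 32/(32+29) = 32/61

P(Pass|Student) = 32/61 ≈ 52.46%


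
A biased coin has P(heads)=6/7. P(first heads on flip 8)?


Geometric: P(X=8) = (1-p)^(k-1)×p = (1/7)^7×6/7 = 6/5764801

P(X=8) = 6/5764801 ≈ 0.00%


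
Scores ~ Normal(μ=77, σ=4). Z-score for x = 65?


z = (x - μ)/σ = (65 - 77)/4 = -3.0

z = -3.0


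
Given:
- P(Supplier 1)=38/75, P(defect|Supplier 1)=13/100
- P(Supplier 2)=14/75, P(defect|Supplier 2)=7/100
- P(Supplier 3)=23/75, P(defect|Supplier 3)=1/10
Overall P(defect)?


P(B) = Σ P(B|Aᵢ)×P(Aᵢ)
  13/100×38/75 = 247/3750
  7/100×14/75 = 49/3750
  1/10×23/75 = 23/750
Sum = 137/1250

P(defect) = 137/1250 ≈ 10.96%


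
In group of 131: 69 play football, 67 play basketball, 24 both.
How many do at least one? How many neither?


|A∪B| = 69+67-24 = 112
Neither = 131-112 = 19

At least one: 112; Neither: 19


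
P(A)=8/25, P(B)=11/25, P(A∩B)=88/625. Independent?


P(A)×P(B) = 88/625
P(A∩B) = 88/625
Equal ✓ → Independent

Yes, independent


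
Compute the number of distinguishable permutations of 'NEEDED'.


Letters: 6, freq: {'N': 1, 'E': 3, 'D': 2}
6!/(1!×3!×2!) = 720/12 = 60

60


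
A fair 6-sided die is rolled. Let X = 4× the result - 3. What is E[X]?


E[die] = (1+6)/2 = 7/2
E[X] = 4×7/2 - 3 = 11

E[X] = 11


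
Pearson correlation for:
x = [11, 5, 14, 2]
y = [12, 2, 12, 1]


n=4, Σx=32, Σy=27, Σxy=312, Σx²=346, Σy²=293
r = (4×312 - 32×27)/√((4×346 - 32²)(4×293 - 27²))
= 384/√(360×443) = 384/√159480 ≈ 384/399.3495 ≈ 0.9616

r ≈ 0.9616


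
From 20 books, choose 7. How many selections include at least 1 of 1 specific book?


Complement: C(20,7) - C(19,7) = 77520 - 50388 = 27132

27132


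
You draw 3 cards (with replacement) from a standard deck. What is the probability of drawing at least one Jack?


P(not a Jack) = 48/52 = 12/13
P(none in 3 draws) = (12/13)^3 = 1728/2197
P(≥1 Jack) = 1 - 1728/2197 = 469/2197

P = 469/2197 ≈ 21.35%


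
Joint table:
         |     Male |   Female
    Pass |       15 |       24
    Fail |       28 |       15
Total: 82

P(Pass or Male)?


P(Pass∨Male) = P(Pass) + P(Male) - P(Pass∧Male)
= (39 + 43 - 15)/82 = 67/82

P = 67/82 ≈ 81.71%


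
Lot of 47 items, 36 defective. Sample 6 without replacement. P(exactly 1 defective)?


Hypergeometric: C(36,1)×C(11,5)/C(47,6)
= 36×462/10737573 = 72/46483

P(X=1) = 72/46483 ≈ 0.15%


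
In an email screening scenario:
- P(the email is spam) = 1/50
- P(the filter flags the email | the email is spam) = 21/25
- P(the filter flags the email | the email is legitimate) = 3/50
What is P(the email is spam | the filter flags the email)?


Using Bayes' theorem:
P(A|B) = P(B|A)·P(A) / P(B)

P(the filter flags the email) = 21/25 × 1/50 + 3/50 × 49/50
= 21/1250 + 147/2500 = 189/2500

P(the email is spam|the filter flags the email) = (21/1250) / (189/2500) = 2/9

P(the email is spam|the filter flags the email) = 2/9 ≈ 22.22%


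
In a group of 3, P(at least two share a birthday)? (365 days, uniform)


P(all different) = Π(365-i)/365 for i=0..2
= 0.991796
P(match) = 1 - 0.991796 = 0.008204

P ≈ 0.0082 ≈ 0.82%


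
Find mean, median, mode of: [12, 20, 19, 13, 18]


Sorted: [12, 13, 18, 19, 20]
Mean = 82/5
Median = 18
Freq: {12: 1, 20: 1, 19: 1, 13: 1, 18: 1}
Mode: No mode

Mean=82/5, Median=18, Mode=No mode


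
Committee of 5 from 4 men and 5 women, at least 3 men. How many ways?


Count by #men:
  3M,2W: C(4,3)×C(5,2)=40
  4M,1W: C(4,4)×C(5,1)=5
Total = 45

45


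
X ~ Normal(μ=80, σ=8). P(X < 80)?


z = (80-80)/8 = 0.0
P(Z < 0.0) = 0.5000

P(X < 80) ≈ 0.5000


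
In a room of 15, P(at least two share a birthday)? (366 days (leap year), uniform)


P(all different) = Π(366-i)/366 for i=0..14
= 0.747702
P(match) = 1 - 0.747702 = 0.252298

P ≈ 0.2523 ≈ 25.23%


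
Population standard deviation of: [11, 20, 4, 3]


Mean = 38/4 = 19/2
  (11-19/2)²=9/4
  (20-19/2)²=441/4
  (4-19/2)²=121/4
  (3-19/2)²=169/4
Σ(x-μ)² = 185
σ² = 185/4

σ = √(185/4) ≈ 6.8007


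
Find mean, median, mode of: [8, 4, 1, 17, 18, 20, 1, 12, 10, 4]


Sorted: [1, 1, 4, 4, 8, 10, 12, 17, 18, 20]
Mean = 95/10 = 19/2
Median = 9
Freq: {8: 1, 4: 2, 1: 2, 17: 1, 18: 1, 20: 1, 12: 1, 10: 1}
Mode: [1, 4]

Mean=19/2, Median=9, Mode=[1, 4]


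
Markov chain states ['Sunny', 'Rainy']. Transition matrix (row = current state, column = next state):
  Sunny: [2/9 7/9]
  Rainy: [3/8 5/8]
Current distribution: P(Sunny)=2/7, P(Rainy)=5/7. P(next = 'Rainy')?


P(next=Rainy) = Σᵢ P(now=i)×P(i→Rainy)
= 2/7×7/9 + 5/7×5/8
= 2/9 + 25/56 = 337/504

P = 337/504 ≈ 0.6687


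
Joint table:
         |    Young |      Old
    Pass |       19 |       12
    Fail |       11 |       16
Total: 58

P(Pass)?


P(Pass) = (19+12)/58 = 31/58

P(Pass) = 31/58 ≈ 53.45%


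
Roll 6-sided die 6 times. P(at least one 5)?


P(no 5)^6 = (5/6)^6 = 15625/46656
P(≥1) = 1 - 15625/46656 = 31031/46656

P = 31031/46656 ≈ 66.51%


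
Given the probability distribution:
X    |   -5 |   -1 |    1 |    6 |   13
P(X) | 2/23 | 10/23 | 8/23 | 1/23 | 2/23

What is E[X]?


E[X] = Σ x·P(X=x)
= (-5)×(2/23) + (-1)×(10/23) + (1)×(8/23) + (6)×(1/23) + (13)×(2/23)
= 20/23

E[X] = 20/23


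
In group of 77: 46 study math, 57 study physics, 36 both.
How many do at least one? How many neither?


|A∪B| = 46+57-36 = 67
Neither = 77-67 = 10

At least one: 67; Neither: 10


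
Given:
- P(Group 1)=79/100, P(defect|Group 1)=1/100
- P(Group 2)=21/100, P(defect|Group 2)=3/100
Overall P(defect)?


P(B) = Σ P(B|Aᵢ)×P(Aᵢ)
  1/100×79/100 = 79/10000
  3/100×21/100 = 63/10000
Sum = 71/5000

P(defect) = 71/5000 ≈ 1.42%


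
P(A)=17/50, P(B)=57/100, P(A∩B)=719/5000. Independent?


P(A)×P(B) = 969/5000
P(A∩B) = 719/5000
Not equal → NOT independent

No, not independent


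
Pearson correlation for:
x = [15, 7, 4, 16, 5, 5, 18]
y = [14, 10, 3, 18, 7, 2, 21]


n=7, Σx=70, Σy=75, Σxy=1003, Σx²=920, Σy²=1123
r = (7×1003 - 70×75)/√((7×920 - 70²)(7×1123 - 75²))
= 1771/√(1540×2236) = 1771/√3443440 ≈ 1771/1855.6508 ≈ 0.9544

r ≈ 0.9544


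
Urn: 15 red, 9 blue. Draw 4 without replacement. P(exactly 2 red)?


Hypergeometric: C(15,2)×C(9,2)/C(24,4)
= 105×36/10626 = 90/253

P(X=2) = 90/253 ≈ 35.57%


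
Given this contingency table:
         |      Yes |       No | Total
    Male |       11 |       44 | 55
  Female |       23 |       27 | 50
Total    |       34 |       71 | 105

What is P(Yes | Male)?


P(Yes | Male) = 11/(11+44) = 11/55 = 1/5

P(Yes|Male) = 1/5 ≈ 20.00%


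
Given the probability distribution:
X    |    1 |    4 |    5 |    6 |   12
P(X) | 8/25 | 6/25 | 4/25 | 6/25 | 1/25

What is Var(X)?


E[X] = 4
E[X²] = 564/25
Var(X) = E[X²] - (E[X])² = 564/25 - 16 = 164/25

Var(X) = 164/25 ≈ 6.5600


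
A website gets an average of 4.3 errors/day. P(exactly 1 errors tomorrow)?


Poisson(λ=4.3): P(X=1) = e^(-λ)×λ^k/k!
= e^(-4.3) × 4.3^1 / 1!
≈ 0.01356855901 × 4.3 / 1 ≈ 0.058345

P(X=1) ≈ 0.058345 ≈ 5.83%


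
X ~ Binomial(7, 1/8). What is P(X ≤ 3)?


P(X ≤ 3) = Σ P(X=i) for i=0..3
P(X=0) = 823543/2097152
P(X=1) = 823543/2097152
P(X=2) = 352947/2097152
P(X=3) = 84035/2097152
Sum = 521017/524288

P(X ≤ 3) = 521017/524288 ≈ 99.38%


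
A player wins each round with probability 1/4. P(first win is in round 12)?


Geometric: P(X=12) = (1-p)^(k-1)×p = (3/4)^11×1/4 = 177147/16777216

P(X=12) = 177147/16777216 ≈ 1.06%


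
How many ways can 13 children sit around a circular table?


Circular arrangements of 13 distinct objects: fix one position to break rotational symmetry.
(n-1)! = 12! = 479001600

479001600


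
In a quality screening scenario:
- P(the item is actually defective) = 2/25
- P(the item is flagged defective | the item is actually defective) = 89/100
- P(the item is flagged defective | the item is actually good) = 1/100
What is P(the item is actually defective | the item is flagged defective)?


Using Bayes' theorem:
P(A|B) = P(B|A)·P(A) / P(B)

P(the item is flagged defective) = 89/100 × 2/25 + 1/100 × 23/25
= 89/1250 + 23/2500 = 201/2500

P(the item is actually defective|the item is flagged defective) = (89/1250) / (201/2500) = 178/201

P(the item is actually defective|the item is flagged defective) = 178/201 ≈ 88.56%


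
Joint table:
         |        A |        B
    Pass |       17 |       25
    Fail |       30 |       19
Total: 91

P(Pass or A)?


P(Pass∨A) = P(Pass) + P(A) - P(Pass∧A)
= (42 + 47 - 17)/91 = 72/91

P = 72/91 ≈ 79.12%


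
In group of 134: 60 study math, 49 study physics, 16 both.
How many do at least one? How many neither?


|A∪B| = 60+49-16 = 93
Neither = 134-93 = 41

At least one: 93; Neither: 41


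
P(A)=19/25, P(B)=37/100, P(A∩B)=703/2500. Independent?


P(A)×P(B) = 703/2500
P(A∩B) = 703/2500
Equal ✓ → Independent

Yes, independent


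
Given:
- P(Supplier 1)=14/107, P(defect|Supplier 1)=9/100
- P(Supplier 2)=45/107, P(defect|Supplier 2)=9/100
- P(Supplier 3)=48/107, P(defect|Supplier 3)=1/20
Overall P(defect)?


P(B) = Σ P(B|Aᵢ)×P(Aᵢ)
  9/100×14/107 = 63/5350
  9/100×45/107 = 81/2140
  1/20×48/107 = 12/535
Sum = 771/10700

P(defect) = 771/10700 ≈ 7.21%


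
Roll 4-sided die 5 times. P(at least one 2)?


P(no 2)^5 = (3/4)^5 = 243/1024
P(≥1) = 1 - 243/1024 = 781/1024

P = 781/1024 ≈ 76.27%


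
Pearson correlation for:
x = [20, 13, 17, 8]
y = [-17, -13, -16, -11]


n=4, Σx=58, Σy=-57, Σxy=-869, Σx²=922, Σy²=835
r = (4×(-869) - 58×(-57))/√((4×922 - 58²)(4×835 - (-57)²))
= -170/√(324×91) = -170/√29484 ≈ -170/171.7091 ≈ -0.9900

r ≈ -0.9900


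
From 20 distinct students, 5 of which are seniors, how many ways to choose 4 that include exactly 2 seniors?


Choose 2 of the 5 seniors and 2 of the other 15 students:
C(5,2)×C(15,2) = 10×105 = 1050

1050


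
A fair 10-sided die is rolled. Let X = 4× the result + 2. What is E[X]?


E[die] = (1+10)/2 = 11/2
E[X] = 4×11/2 + 2 = 24

E[X] = 24


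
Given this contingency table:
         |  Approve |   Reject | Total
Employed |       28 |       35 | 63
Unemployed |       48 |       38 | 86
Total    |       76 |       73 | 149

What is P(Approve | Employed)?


P(Approve | Employed) = 28/(28+35) = 28/63 = 4/9

P(Approve|Employed) = 4/9 ≈ 44.44%


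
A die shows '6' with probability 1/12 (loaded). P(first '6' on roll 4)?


Geometric: P(X=4) = (1-p)^(k-1)×p = (11/12)^3×1/12 = 1331/20736

P(X=4) = 1331/20736 ≈ 6.42%


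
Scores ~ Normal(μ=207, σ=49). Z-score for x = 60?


z = (x - μ)/σ = (60 - 207)/49 = -3.0

z = -3.0


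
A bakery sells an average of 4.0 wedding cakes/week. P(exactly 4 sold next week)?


Poisson(λ=4.0): P(X=4) = e^(-λ)×λ^k/k!
= e^(-4.0) × 4.0^4 / 4!
≈ 0.01831563889 × 256 / 24 ≈ 0.195367

P(X=4) ≈ 0.195367 ≈ 19.54%


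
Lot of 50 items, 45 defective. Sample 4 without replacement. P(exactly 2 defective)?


Hypergeometric: C(45,2)×C(5,2)/C(50,4)
= 990×10/230300 = 99/2303

P(X=2) = 99/2303 ≈ 4.30%


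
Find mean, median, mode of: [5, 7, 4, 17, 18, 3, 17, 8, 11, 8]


Sorted: [3, 4, 5, 7, 8, 8, 11, 17, 17, 18]
Mean = 98/10 = 49/5
Median = 8
Freq: {5: 1, 7: 1, 4: 1, 17: 2, 18: 1, 3: 1, 8: 2, 11: 1}
Mode: [8, 17]

Mean=49/5, Median=8, Mode=[8, 17]


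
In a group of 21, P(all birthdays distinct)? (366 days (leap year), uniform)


P(all different) = Π(366-i)/366 for i=0..20
= (366/366)×(365/366)×...×(346/366)
= 0.557221

P ≈ 0.5572 ≈ 55.72%


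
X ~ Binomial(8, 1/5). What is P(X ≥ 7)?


P(X ≥ 7) = Σ P(X=i) for i=7..8
P(X=7) = 32/390625
P(X=8) = 1/390625
Sum = 33/390625

P(X ≥ 7) = 33/390625 ≈ 0.01%


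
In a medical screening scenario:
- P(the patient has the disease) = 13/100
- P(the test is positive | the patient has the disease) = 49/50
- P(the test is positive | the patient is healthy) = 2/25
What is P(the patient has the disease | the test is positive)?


Using Bayes' theorem:
P(A|B) = P(B|A)·P(A) / P(B)

P(the test is positive) = 49/50 × 13/100 + 2/25 × 87/100
= 637/5000 + 87/1250 = 197/1000

P(the patient has the disease|the test is positive) = (637/5000) / (197/1000) = 637/985

P(the patient has the disease|the test is positive) = 637/985 ≈ 64.67%


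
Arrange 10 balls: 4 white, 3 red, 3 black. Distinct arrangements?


10!/(4!×3!×3!) = 4200

4200


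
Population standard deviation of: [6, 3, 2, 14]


Mean = 25/4
  (6-25/4)²=1/16
  (3-25/4)²=169/16
  (2-25/4)²=289/16
  (14-25/4)²=961/16
Σ(x-μ)² = 355/4
σ² = (355/4)/4 = 355/16

σ = √(355/16) ≈ 4.7104


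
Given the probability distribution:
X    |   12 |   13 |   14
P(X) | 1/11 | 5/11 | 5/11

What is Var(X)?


E[X] = 147/11
E[X²] = 179
Var(X) = E[X²] - (E[X])² = 179 - 21609/121 = 50/121

Var(X) = 50/121 ≈ 0.4132


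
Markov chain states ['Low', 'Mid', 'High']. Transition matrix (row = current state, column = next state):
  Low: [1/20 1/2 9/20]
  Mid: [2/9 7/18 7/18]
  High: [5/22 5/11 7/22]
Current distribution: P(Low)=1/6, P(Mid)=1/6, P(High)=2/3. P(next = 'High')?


P(next=High) = Σᵢ P(now=i)×P(i→High)
= 1/6×9/20 + 1/6×7/18 + 2/3×7/22
= 3/40 + 7/108 + 7/33 = 4181/11880

P = 4181/11880 ≈ 0.3519


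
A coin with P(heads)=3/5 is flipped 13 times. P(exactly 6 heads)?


Binomial: P(X=6) = C(13,6)×p^6×(1-p)^7
= 1716 × 729/15625 × 128/78125 = 160123392/1220703125

P(X=6) = 160123392/1220703125 ≈ 13.12%


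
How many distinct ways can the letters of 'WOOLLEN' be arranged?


Letters: 7, freq: {'W': 1, 'O': 2, 'L': 2, 'E': 1, 'N': 1}
7!/(1!×2!×2!×1!×1!) = 5040/4 = 1260

1260


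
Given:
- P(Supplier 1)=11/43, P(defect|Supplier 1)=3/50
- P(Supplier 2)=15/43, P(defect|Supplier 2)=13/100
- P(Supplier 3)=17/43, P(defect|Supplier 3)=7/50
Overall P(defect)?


P(B) = Σ P(B|Aᵢ)×P(Aᵢ)
  3/50×11/43 = 33/2150
  13/100×15/43 = 39/860
  7/50×17/43 = 119/2150
Sum = 499/4300

P(defect) = 499/4300 ≈ 11.60%


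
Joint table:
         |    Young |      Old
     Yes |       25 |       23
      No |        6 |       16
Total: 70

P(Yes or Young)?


P(Yes∨Young) = P(Yes) + P(Young) - P(Yes∧Young)
= (48 + 31 - 25)/70 = 54/70 = 27/35

P = 27/35 ≈ 77.14%


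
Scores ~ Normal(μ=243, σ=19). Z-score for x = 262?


z = (x - μ)/σ = (262 - 243)/19 = 1.0

z = 1.0


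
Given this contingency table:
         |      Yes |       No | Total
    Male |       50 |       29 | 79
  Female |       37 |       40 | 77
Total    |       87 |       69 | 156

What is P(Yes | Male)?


P(Yes | Male) = 50/(50+29) = 50/79

P(Yes|Male) = 50/79 ≈ 63.29%


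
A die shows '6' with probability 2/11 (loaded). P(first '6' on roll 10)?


Geometric: P(X=10) = (1-p)^(k-1)×p = (9/11)^9×2/11 = 774840978/25937424601

P(X=10) = 774840978/25937424601 ≈ 2.99%


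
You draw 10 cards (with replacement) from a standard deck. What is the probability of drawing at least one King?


P(not a King) = 48/52 = 12/13
P(none in 10 draws) = (12/13)^10 = 61917364224/137858491849
P(≥1 King) = 1 - 61917364224/137858491849 = 75941127625/137858491849

P = 75941127625/137858491849 ≈ 55.09%


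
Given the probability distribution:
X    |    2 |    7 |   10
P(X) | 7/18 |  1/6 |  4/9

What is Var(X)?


E[X] = 115/18
E[X²] = 325/6
Var(X) = E[X²] - (E[X])² = 325/6 - 13225/324 = 4325/324

Var(X) = 4325/324 ≈ 13.3488


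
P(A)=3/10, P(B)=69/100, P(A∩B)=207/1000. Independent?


P(A)×P(B) = 207/1000
P(A∩B) = 207/1000
Equal ✓ → Independent

Yes, independent


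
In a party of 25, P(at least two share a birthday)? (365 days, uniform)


P(all different) = Π(365-i)/365 for i=0..24
= 0.431300
P(match) = 1 - 0.431300 = 0.568700

P ≈ 0.5687 ≈ 56.87%


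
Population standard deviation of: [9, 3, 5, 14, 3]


Mean = 34/5
  (9-34/5)²=121/25
  (3-34/5)²=361/25
  (5-34/5)²=81/25
  (14-34/5)²=1296/25
  (3-34/5)²=361/25
Σ(x-μ)² = 444/5
σ² = (444/5)/5 = 444/25

σ = √(444/25) ≈ 4.2143


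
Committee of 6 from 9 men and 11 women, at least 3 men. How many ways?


Count by #men:
  3M,3W: C(9,3)×C(11,3)=13860
  4M,2W: C(9,4)×C(11,2)=6930
  5M,1W: C(9,5)×C(11,1)=1386
  6M,0W: C(9,6)×C(11,0)=84
Total = 22260

22260


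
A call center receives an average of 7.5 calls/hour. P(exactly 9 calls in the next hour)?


Poisson(λ=7.5): P(X=9) = e^(-λ)×λ^k/k!
= e^(-7.5) × 7.5^9 / 9!
≈ 0.0005530843701 × 75084686.2793 / 362880 ≈ 0.114440

P(X=9) ≈ 0.114440 ≈ 11.44%


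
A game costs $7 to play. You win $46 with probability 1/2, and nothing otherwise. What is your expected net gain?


E[gain] = (46-7)×1/2 + (-7)×1/2
= 39/2 - 7/2 = 16

Expected net gain = $16 ≈ $16.00


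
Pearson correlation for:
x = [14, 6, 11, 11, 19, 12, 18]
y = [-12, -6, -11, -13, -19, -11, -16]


n=7, Σx=91, Σy=-88, Σxy=-1249, Σx²=1303, Σy²=1208
r = (7×(-1249) - 91×(-88))/√((7×1303 - 91²)(7×1208 - (-88)²))
= -735/√(840×712) = -735/√598080 ≈ -735/773.3563 ≈ -0.9504

r ≈ -0.9504


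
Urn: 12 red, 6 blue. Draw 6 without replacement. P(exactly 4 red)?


Hypergeometric: C(12,4)×C(6,2)/C(18,6)
= 495×15/18564 = 2475/6188

P(X=4) = 2475/6188 ≈ 40.00%


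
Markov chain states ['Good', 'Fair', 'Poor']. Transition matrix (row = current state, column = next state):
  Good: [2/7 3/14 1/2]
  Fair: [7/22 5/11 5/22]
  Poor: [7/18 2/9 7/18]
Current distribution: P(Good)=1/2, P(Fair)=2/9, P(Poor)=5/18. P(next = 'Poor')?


P(next=Poor) = Σᵢ P(now=i)×P(i→Poor)
= 1/2×1/2 + 2/9×5/22 + 5/18×7/18
= 1/4 + 5/99 + 35/324 = 364/891

P = 364/891 ≈ 0.4085


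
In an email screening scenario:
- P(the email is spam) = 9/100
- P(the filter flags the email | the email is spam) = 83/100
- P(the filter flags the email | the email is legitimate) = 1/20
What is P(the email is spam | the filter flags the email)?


Using Bayes' theorem:
P(A|B) = P(B|A)·P(A) / P(B)

P(the filter flags the email) = 83/100 × 9/100 + 1/20 × 91/100
= 747/10000 + 91/2000 = 601/5000

P(the email is spam|the filter flags the email) = (747/10000) / (601/5000) = 747/1202

P(the email is spam|the filter flags the email) = 747/1202 ≈ 62.15%


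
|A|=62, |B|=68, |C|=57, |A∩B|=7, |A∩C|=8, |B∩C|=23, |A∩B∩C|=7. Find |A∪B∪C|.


|A∪B∪C| = 62+68+57-7-8-23+7 = 156

|A∪B∪C| = 156


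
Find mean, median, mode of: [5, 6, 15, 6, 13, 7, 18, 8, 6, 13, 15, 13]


Sorted: [5, 6, 6, 6, 7, 8, 13, 13, 13, 15, 15, 18]
Mean = 125/12
Median = 21/2
Freq: {5: 1, 6: 3, 15: 2, 13: 3, 7: 1, 18: 1, 8: 1}
Mode: [6, 13]

Mean=125/12, Median=21/2, Mode=[6, 13]


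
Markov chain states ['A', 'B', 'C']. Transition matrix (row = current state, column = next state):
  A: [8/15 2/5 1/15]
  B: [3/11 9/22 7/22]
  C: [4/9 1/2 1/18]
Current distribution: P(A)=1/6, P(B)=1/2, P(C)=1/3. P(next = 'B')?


P(next=B) = Σᵢ P(now=i)×P(i→B)
= 1/6×2/5 + 1/2×9/22 + 1/3×1/2
= 1/15 + 9/44 + 1/6 = 289/660

P = 289/660 ≈ 0.4379


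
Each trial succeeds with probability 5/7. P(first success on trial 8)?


Geometric: P(X=8) = (1-p)^(k-1)×p = (2/7)^7×5/7 = 640/5764801

P(X=8) = 640/5764801 ≈ 0.01%


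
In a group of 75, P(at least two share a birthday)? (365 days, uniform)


P(all different) = Π(365-i)/365 for i=0..74
= 0.000280
P(match) = 1 - 0.000280 = 0.999720

P ≈ 0.9997 ≈ 99.97%


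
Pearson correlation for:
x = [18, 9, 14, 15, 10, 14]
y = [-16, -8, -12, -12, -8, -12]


n=6, Σx=80, Σy=-68, Σxy=-956, Σx²=1122, Σy²=816
r = (6×(-956) - 80×(-68))/√((6×1122 - 80²)(6×816 - (-68)²))
= -296/√(332×272) = -296/√90304 ≈ -296/300.5062 ≈ -0.9850

r ≈ -0.9850


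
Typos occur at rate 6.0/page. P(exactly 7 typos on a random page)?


Poisson(λ=6.0): P(X=7) = e^(-λ)×λ^k/k!
= e^(-6.0) × 6.0^7 / 7!
≈ 0.002478752177 × 279936 / 5040 ≈ 0.137677

P(X=7) ≈ 0.137677 ≈ 13.77%


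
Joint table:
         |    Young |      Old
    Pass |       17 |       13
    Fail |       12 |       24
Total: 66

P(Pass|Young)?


P(Pass|Young) = 17/(17+12) = 17/29

P = 17/29 ≈ 58.62%


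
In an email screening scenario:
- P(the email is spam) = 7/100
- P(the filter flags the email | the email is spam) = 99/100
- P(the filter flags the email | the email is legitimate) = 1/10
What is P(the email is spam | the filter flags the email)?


Using Bayes' theorem:
P(A|B) = P(B|A)·P(A) / P(B)

P(the filter flags the email) = 99/100 × 7/100 + 1/10 × 93/100
= 693/10000 + 93/1000 = 1623/10000

P(the email is spam|the filter flags the email) = (693/10000) / (1623/10000) = 231/541

P(the email is spam|the filter flags the email) = 231/541 ≈ 42.70%


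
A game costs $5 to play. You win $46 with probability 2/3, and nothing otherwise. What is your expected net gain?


E[gain] = (46-5)×2/3 + (-5)×1/3
= 82/3 - 5/3 = 77/3

Expected net gain = $77/3 ≈ $25.67


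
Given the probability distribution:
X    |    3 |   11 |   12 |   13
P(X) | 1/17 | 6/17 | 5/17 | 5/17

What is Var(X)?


E[X] = 194/17
E[X²] = 2300/17
Var(X) = E[X²] - (E[X])² = 2300/17 - 37636/289 = 1464/289

Var(X) = 1464/289 ≈ 5.0657


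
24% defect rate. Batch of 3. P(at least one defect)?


P(all good) = (19/25)^3 = 6859/15625
P(≥1 defect) = 8766/15625

P = 8766/15625 ≈ 56.10%


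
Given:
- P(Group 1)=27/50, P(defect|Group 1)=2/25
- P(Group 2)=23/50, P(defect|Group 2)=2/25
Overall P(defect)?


P(B) = Σ P(B|Aᵢ)×P(Aᵢ)
  2/25×27/50 = 27/625
  2/25×23/50 = 23/625
Sum = 2/25

P(defect) = 2/25 ≈ 8.00%


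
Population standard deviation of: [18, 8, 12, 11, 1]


Mean = 50/5 = 10
  (18-10)²=64
  (8-10)²=4
  (12-10)²=4
  (11-10)²=1
  (1-10)²=81
Σ(x-μ)² = 154
σ² = 154/5

σ = √(154/5) ≈ 5.5498


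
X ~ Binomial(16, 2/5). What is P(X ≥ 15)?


P(X ≥ 15) = Σ P(X=i) for i=15..16
P(X=15) = 1572864/152587890625
P(X=16) = 65536/152587890625
Sum = 65536/6103515625

P(X ≥ 15) = 65536/6103515625 ≈ 0.00%


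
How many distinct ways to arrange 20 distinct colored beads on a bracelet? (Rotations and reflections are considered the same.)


Free circular arrangements: rotations and reflections both identified.
(n-1)!/2 = 19!/2 = 121645100408832000/2 = 60822550204416000

60822550204416000


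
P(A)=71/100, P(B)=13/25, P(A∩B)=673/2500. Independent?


P(A)×P(B) = 923/2500
P(A∩B) = 673/2500
Not equal → NOT independent

No, not independent


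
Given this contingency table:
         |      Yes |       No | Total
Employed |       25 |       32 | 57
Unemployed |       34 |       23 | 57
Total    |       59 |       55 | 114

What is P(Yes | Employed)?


P(Yes | Employed) = 25/(25+32) = 25/57

P(Yes|Employed) = 25/57 ≈ 43.86%


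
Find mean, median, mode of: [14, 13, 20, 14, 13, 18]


Sorted: [13, 13, 14, 14, 18, 20]
Mean = 92/6 = 46/3
Median = 14
Freq: {14: 2, 13: 2, 20: 1, 18: 1}
Mode: [13, 14]

Mean=46/3, Median=14, Mode=[13, 14]


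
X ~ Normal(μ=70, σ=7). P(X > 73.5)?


z = (73.5-70)/7 = 0.5
P(X > 73.5) = 1 - P(Z ≤ 0.5) = 1 - 0.6915 = 0.3085

P(X > 73.5) ≈ 0.3085


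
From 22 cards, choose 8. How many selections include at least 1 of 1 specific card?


Complement: C(22,8) - C(21,8) = 319770 - 203490 = 116280

116280


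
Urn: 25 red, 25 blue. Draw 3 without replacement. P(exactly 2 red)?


Hypergeometric: C(25,2)×C(25,1)/C(50,3)
= 300×25/19600 = 75/196

P(X=2) = 75/196 ≈ 38.27%


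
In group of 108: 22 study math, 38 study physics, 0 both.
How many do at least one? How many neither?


|A∪B| = 22+38-0 = 60
Neither = 108-60 = 48

At least one: 60; Neither: 48


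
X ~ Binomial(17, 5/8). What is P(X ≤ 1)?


P(X ≤ 1) = Σ P(X=i) for i=0..1
P(X=0) = 129140163/2251799813685248
P(X=1) = 3658971285/2251799813685248
Sum = 473513931/281474976710656

P(X ≤ 1) = 473513931/281474976710656 ≈ 0.00%


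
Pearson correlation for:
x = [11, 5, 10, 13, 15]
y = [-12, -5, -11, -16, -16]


n=5, Σx=54, Σy=-60, Σxy=-715, Σx²=640, Σy²=802
r = (5×(-715) - 54×(-60))/√((5×640 - 54²)(5×802 - (-60)²))
= -335/√(284×410) = -335/√116440 ≈ -335/341.2331 ≈ -0.9817

r ≈ -0.9817


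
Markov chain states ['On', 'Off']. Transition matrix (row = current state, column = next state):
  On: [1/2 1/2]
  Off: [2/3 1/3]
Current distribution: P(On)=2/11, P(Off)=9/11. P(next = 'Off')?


P(next=Off) = Σᵢ P(now=i)×P(i→Off)
= 2/11×1/2 + 9/11×1/3
= 1/11 + 3/11 = 4/11

P = 4/11 ≈ 0.3636


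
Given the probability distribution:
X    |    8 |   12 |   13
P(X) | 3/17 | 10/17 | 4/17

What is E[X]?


E[X] = Σ x·P(X=x)
= (8)×(3/17) + (12)×(10/17) + (13)×(4/17)
= 196/17

E[X] = 196/17


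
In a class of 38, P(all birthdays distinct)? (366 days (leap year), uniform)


P(all different) = Π(366-i)/366 for i=0..37
= (366/366)×(365/366)×...×(329/366)
= 0.136703

P ≈ 0.1367 ≈ 13.67%


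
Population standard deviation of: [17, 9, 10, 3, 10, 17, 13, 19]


Mean = 98/8 = 49/4
  (17-49/4)²=361/16
  (9-49/4)²=169/16
  (10-49/4)²=81/16
  (3-49/4)²=1369/16
  (10-49/4)²=81/16
  (17-49/4)²=361/16
  (13-49/4)²=9/16
  (19-49/4)²=729/16
Σ(x-μ)² = 395/2
σ² = (395/2)/8 = 395/16

σ = √(395/16) ≈ 4.9687


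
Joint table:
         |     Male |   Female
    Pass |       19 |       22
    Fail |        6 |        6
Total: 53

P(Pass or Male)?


P(Pass∨Male) = P(Pass) + P(Male) - P(Pass∧Male)
= (41 + 25 - 19)/53 = 47/53

P = 47/53 ≈ 88.68%


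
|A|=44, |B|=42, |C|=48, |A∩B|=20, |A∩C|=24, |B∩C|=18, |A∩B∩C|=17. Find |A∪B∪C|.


|A∪B∪C| = 44+42+48-20-24-18+17 = 89

|A∪B∪C| = 89


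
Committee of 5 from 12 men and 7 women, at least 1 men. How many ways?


Count by #men:
  1M,4W: C(12,1)×C(7,4)=420
  2M,3W: C(12,2)×C(7,3)=2310
  3M,2W: C(12,3)×C(7,2)=4620
  4M,1W: C(12,4)×C(7,1)=3465
  5M,0W: C(12,5)×C(7,0)=792
Total = 11607

11607


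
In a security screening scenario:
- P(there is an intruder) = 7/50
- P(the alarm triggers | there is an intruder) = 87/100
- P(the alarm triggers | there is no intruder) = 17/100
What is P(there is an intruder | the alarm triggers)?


Using Bayes' theorem:
P(A|B) = P(B|A)·P(A) / P(B)

P(the alarm triggers) = 87/100 × 7/50 + 17/100 × 43/50
= 609/5000 + 731/5000 = 67/250

P(there is an intruder|the alarm triggers) = (609/5000) / (67/250) = 609/1340

P(there is an intruder|the alarm triggers) = 609/1340 ≈ 45.45%


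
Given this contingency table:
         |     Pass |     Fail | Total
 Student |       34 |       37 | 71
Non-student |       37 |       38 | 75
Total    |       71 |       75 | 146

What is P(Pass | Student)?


P(Pass | Student) = 34/(34+37) = 34/71

P(Pass|Student) = 34/71 ≈ 47.89%


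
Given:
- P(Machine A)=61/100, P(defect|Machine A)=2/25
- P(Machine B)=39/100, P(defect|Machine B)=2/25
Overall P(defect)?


P(B) = Σ P(B|Aᵢ)×P(Aᵢ)
  2/25×61/100 = 61/1250
  2/25×39/100 = 39/1250
Sum = 2/25

P(defect) = 2/25 ≈ 8.00%


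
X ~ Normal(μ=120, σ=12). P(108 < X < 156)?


z₁=(108-120)/12=-1.0, z₂=(156-120)/12=3.0
P = Φ(3.0) - Φ(-1.0) = 0.998650 - 0.158655 = 0.839995 ≈ 0.8400

P(108 < X < 156) ≈ 0.8400


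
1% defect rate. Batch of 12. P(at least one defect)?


P(all good) = (99/100)^12 = 886384871716129280658801/1000000000000000000000000
P(≥1 defect) = 113615128283870719341199/1000000000000000000000000

P = 113615128283870719341199/1000000000000000000000000 ≈ 11.36%


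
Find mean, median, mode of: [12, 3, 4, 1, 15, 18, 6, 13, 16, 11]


Sorted: [1, 3, 4, 6, 11, 12, 13, 15, 16, 18]
Mean = 99/10
Median = 23/2
Freq: {12: 1, 3: 1, 4: 1, 1: 1, 15: 1, 18: 1, 6: 1, 13: 1, 16: 1, 11: 1}
Mode: No mode

Mean=99/10, Median=23/2, Mode=No mode


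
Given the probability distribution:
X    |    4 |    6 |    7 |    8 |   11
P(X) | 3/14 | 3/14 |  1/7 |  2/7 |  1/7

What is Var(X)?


E[X] = 7
E[X²] = 376/7
Var(X) = E[X²] - (E[X])² = 376/7 - 49 = 33/7

Var(X) = 33/7 ≈ 4.7143


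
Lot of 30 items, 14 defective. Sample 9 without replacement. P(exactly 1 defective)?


Hypergeometric: C(14,1)×C(16,8)/C(30,9)
= 14×12870/14307150 = 42/3335

P(X=1) = 42/3335 ≈ 1.26%


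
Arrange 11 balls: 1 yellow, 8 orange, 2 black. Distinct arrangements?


11!/(1!×8!×2!) = 495

495


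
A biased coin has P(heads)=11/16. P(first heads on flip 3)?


Geometric: P(X=3) = (1-p)^(k-1)×p = (5/16)^2×11/16 = 275/4096

P(X=3) = 275/4096 ≈ 6.71%


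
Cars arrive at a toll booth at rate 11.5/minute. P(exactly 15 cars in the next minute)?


Poisson(λ=11.5): P(X=15) = e^(-λ)×λ^k/k!
= e^(-11.5) × 11.5^15 / 15!
≈ 1.01300936e-05 × 8.13706162916e+15 / 1307674368000 ≈ 0.063035

P(X=15) ≈ 0.063035 ≈ 6.30%


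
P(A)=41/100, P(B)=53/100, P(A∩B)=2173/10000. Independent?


P(A)×P(B) = 2173/10000
P(A∩B) = 2173/10000
Equal ✓ → Independent

Yes, independent


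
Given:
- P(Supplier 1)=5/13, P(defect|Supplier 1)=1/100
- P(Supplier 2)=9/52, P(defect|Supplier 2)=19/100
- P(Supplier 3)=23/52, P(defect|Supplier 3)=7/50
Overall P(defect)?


P(B) = Σ P(B|Aᵢ)×P(Aᵢ)
  1/100×5/13 = 1/260
  19/100×9/52 = 171/5200
  7/50×23/52 = 161/2600
Sum = 513/5200

P(defect) = 513/5200 ≈ 9.87%


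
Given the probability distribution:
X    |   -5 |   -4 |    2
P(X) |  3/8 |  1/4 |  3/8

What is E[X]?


E[X] = Σ x·P(X=x)
= (-5)×(3/8) + (-4)×(1/4) + (2)×(3/8)
= -17/8

E[X] = -17/8


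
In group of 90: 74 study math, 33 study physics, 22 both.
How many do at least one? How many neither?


|A∪B| = 74+33-22 = 85
Neither = 90-85 = 5

At least one: 85; Neither: 5


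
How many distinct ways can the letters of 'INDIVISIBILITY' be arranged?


Letters: 14, freq: {'I': 6, 'N': 1, 'D': 1, 'V': 1, 'S': 1, 'B': 1, 'L': 1, 'T': 1, 'Y': 1}
14!/(6!×1!×1!×1!×1!×1!×1!×1!×1!) = 87178291200/720 = 121080960

121080960


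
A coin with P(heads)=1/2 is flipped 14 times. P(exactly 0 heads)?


Binomial: P(X=0) = C(14,0)×p^0×(1-p)^14
= 1 × 1 × 1/16384 = 1/16384

P(X=0) = 1/16384 ≈ 0.01%


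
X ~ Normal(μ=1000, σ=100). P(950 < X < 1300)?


z₁=(950-1000)/100=-0.5, z₂=(1300-1000)/100=3.0
P = Φ(3.0) - Φ(-0.5) = 0.998650 - 0.308538 = 0.690112 ≈ 0.6901

P(950 < X < 1300) ≈ 0.6901


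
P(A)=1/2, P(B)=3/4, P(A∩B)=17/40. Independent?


P(A)×P(B) = 3/8
P(A∩B) = 17/40
Not equal → NOT independent

No, not independent


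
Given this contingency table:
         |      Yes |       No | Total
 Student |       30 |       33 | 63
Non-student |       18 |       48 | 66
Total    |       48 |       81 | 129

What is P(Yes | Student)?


P(Yes | Student) = 30/(30+33) = 30/63 = 10/21

P(Yes|Student) = 10/21 ≈ 47.62%


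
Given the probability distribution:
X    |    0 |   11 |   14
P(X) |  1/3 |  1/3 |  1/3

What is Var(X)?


E[X] = 25/3
E[X²] = 317/3
Var(X) = E[X²] - (E[X])² = 317/3 - 625/9 = 326/9

Var(X) = 326/9 ≈ 36.2222


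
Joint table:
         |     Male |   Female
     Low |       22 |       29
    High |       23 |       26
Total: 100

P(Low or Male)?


P(Low∨Male) = P(Low) + P(Male) - P(Low∧Male)
= (51 + 45 - 22)/100 = 74/100 = 37/50

P = 37/50 ≈ 74.00%


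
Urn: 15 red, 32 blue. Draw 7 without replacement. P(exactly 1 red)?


Hypergeometric: C(15,1)×C(32,6)/C(47,7)
= 15×906192/62891499 = 4530960/20963833

P(X=1) = 4530960/20963833 ≈ 21.61%


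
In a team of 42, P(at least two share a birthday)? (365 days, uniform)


P(all different) = Π(365-i)/365 for i=0..41
= 0.085970
P(match) = 1 - 0.085970 = 0.914030

P ≈ 0.9140 ≈ 91.40%


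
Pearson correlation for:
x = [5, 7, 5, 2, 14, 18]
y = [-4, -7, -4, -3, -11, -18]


n=6, Σx=51, Σy=-47, Σxy=-573, Σx²=623, Σy²=535
r = (6×(-573) - 51×(-47))/√((6×623 - 51²)(6×535 - (-47)²))
= -1041/√(1137×1001) = -1041/√1138137 ≈ -1041/1066.8350 ≈ -0.9758

r ≈ -0.9758


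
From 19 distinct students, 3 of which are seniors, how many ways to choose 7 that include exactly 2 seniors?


Choose 2 of the 3 seniors and 5 of the other 16 students:
C(3,2)×C(16,5) = 3×4368 = 13104

13104


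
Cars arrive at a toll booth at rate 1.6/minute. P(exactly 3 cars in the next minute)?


Poisson(λ=1.6): P(X=3) = e^(-λ)×λ^k/k!
= e^(-1.6) × 1.6^3 / 3!
≈ 0.201896518 × 4.096 / 6 ≈ 0.137828

P(X=3) ≈ 0.137828 ≈ 13.78%


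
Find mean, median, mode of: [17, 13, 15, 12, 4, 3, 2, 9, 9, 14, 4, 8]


Sorted: [2, 3, 4, 4, 8, 9, 9, 12, 13, 14, 15, 17]
Mean = 110/12 = 55/6
Median = 9
Freq: {17: 1, 13: 1, 15: 1, 12: 1, 4: 2, 3: 1, 2: 1, 9: 2, 14: 1, 8: 1}
Mode: [4, 9]

Mean=55/6, Median=9, Mode=[4, 9]


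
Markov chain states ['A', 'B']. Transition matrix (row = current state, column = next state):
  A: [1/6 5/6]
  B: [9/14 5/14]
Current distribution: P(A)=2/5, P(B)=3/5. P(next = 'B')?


P(next=B) = Σᵢ P(now=i)×P(i→B)
= 2/5×5/6 + 3/5×5/14
= 1/3 + 3/14 = 23/42

P = 23/42 ≈ 0.5476


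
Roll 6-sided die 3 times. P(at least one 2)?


P(no 2)^3 = (5/6)^3 = 125/216
P(≥1) = 1 - 125/216 = 91/216

P = 91/216 ≈ 42.13%


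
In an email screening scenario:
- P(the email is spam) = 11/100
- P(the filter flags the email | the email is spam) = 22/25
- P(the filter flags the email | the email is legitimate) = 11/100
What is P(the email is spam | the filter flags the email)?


Using Bayes' theorem:
P(A|B) = P(B|A)·P(A) / P(B)

P(the filter flags the email) = 22/25 × 11/100 + 11/100 × 89/100
= 121/1250 + 979/10000 = 1947/10000

P(the email is spam|the filter flags the email) = (121/1250) / (1947/10000) = 88/177

P(the email is spam|the filter flags the email) = 88/177 ≈ 49.72%


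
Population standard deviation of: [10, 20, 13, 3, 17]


Mean = 63/5
  (10-63/5)²=169/25
  (20-63/5)²=1369/25
  (13-63/5)²=4/25
  (3-63/5)²=2304/25
  (17-63/5)²=484/25
Σ(x-μ)² = 866/5
σ² = (866/5)/5 = 866/25

σ = √(866/25) ≈ 5.8856


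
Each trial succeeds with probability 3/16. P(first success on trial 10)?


Geometric: P(X=10) = (1-p)^(k-1)×p = (13/16)^9×3/16 = 31813498119/1099511627776

P(X=10) = 31813498119/1099511627776 ≈ 2.89%


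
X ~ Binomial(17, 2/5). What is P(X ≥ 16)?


P(X ≥ 16) = Σ P(X=i) for i=16..17
P(X=16) = 3342336/762939453125
P(X=17) = 131072/762939453125
Sum = 3473408/762939453125

P(X ≥ 16) = 3473408/762939453125 ≈ 0.00%


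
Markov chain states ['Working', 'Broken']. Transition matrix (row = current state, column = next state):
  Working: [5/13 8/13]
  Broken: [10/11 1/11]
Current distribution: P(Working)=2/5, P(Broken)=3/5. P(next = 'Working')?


P(next=Working) = Σᵢ P(now=i)×P(i→Working)
= 2/5×5/13 + 3/5×10/11
= 2/13 + 6/11 = 100/143

P = 100/143 ≈ 0.6993


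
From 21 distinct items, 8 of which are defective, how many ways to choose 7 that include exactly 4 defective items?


Choose 4 of the 8 defective items and 3 of the other 13 items:
C(8,4)×C(13,3) = 70×286 = 20020

20020


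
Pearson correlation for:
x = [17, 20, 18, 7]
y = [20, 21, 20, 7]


n=4, Σx=62, Σy=68, Σxy=1169, Σx²=1062, Σy²=1290
r = (4×1169 - 62×68)/√((4×1062 - 62²)(4×1290 - 68²))
= 460/√(404×536) = 460/√216544 ≈ 460/465.3429 ≈ 0.9885

r ≈ 0.9885
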